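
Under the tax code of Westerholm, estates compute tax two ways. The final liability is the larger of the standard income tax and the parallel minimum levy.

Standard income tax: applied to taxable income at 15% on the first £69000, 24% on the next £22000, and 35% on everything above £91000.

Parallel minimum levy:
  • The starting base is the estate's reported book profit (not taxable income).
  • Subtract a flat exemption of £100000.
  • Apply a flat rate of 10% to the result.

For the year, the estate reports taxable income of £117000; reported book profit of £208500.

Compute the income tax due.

£24730

Parallel minimum levy:
  Base (reported book profit): £208500
  Less exemption £100000 → base £108500
  £108500 × 10% = £10850

Standard income tax:
  £69000 × 15% = £10350
  £22000 × 24% = £5280
  £26000 × 35% = £9100
  → £24730

£24730 > £10850, so the standard income tax governs.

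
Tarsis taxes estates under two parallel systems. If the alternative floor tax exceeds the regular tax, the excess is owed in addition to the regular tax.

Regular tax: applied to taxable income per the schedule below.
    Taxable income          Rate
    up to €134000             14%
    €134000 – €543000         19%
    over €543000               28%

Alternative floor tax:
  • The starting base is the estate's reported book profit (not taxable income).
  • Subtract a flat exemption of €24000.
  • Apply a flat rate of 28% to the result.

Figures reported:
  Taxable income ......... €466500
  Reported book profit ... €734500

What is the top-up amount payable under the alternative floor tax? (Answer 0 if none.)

€117005

Regular tax:
  €134000 × 14% = €18760
  €332500 × 19% = €63175
  → €81935

Alternative floor tax:
  Base (reported book profit): €734500
  Less exemption €24000 → base €710500
  €710500 × 28% = €198940

Excess of alternative floor tax over regular tax: €198940 − €81935 = €117005.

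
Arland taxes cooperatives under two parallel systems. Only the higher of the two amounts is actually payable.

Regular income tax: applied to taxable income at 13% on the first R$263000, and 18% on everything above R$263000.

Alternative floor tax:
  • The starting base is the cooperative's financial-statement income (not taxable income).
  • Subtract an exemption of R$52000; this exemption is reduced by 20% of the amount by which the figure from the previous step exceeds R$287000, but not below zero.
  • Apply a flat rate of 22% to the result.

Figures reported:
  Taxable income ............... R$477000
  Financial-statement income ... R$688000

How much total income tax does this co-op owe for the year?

R$151360

Regular income tax:
  R$263000 × 13% = R$34190
  R$214000 × 18% = R$38520
  → R$72710

Alternative floor tax:
  Base (financial-statement income): R$688000
  Exemption: 20% × (R$688000 − R$287000) = R$80200 ≥ R$52000, so the exemption is fully phased out
  Base: R$688000 − R$0 = R$688000
  R$688000 × 22% = R$151360

R$151360 > R$72710, so the alternative floor tax is the binding amount.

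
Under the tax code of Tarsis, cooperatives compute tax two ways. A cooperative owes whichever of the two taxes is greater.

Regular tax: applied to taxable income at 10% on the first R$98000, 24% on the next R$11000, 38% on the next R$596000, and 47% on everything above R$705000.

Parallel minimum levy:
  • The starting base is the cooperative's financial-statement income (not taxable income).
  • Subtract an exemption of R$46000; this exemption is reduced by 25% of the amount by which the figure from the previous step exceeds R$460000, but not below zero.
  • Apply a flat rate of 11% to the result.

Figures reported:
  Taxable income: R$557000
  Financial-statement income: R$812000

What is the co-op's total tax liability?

Parallel minimum levy:
  Base (financial-statement income): R$812000
  Exemption: 25% × (R$812000 − R$460000) = R$88000 ≥ R$46000, so the exemption is fully phased out
  Base: R$812000 − R$0 = R$812000
  R$812000 × 11% = R$89320

Regular tax:
  R$98000 × 10% = R$9800
  R$11000 × 24% = R$2640
  R$448000 × 38% = R$170240
  → R$182680

R$182680 > R$89320, so the regular tax governs.

R$182680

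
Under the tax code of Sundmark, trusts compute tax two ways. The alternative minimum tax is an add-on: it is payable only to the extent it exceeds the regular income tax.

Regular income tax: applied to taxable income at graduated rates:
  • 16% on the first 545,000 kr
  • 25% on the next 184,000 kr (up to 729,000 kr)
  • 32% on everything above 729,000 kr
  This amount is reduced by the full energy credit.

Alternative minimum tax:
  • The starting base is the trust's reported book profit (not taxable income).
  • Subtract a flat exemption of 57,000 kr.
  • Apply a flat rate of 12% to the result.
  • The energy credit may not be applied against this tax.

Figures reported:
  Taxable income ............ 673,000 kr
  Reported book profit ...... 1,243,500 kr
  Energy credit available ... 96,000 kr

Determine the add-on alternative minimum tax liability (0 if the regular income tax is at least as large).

Alternative minimum tax:
  Base (reported book profit): 1,243,500 kr
  Less exemption 57,000 kr → base 1,186,500 kr
  1,186,500 kr × 12% = 142,380 kr

Regular income tax:
  545,000 kr × 16% = 87,200 kr
  128,000 kr × 25% = 32,000 kr
  → 119,200 kr
  Less energy credit 96,000 kr → 23,200 kr

Excess of alternative minimum tax over regular income tax: 142,380 kr − 23,200 kr = 119,180 kr.

119,180 kr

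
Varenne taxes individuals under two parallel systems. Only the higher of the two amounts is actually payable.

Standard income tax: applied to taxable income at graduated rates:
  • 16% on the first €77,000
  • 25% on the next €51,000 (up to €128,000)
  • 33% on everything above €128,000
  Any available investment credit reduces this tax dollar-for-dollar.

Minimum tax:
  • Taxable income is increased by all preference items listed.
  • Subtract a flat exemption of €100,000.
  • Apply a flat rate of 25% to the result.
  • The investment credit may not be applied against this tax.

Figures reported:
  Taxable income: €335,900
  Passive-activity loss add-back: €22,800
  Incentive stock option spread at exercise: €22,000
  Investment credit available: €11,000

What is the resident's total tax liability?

Standard income tax:
  €77,000 × 16% = €12,320
  €51,000 × 25% = €12,750
  €207,900 × 33% = €68,607
  → €93,677
  Less investment credit €11,000 → €82,677

Minimum tax:
  Adjusted income: €335,900 + €22,800 + €22,000 = €380,700
  Less exemption €100,000 → base €280,700
  €280,700 × 25% = €70,175

€82,677 > €70,175, so the standard income tax governs.

€82,677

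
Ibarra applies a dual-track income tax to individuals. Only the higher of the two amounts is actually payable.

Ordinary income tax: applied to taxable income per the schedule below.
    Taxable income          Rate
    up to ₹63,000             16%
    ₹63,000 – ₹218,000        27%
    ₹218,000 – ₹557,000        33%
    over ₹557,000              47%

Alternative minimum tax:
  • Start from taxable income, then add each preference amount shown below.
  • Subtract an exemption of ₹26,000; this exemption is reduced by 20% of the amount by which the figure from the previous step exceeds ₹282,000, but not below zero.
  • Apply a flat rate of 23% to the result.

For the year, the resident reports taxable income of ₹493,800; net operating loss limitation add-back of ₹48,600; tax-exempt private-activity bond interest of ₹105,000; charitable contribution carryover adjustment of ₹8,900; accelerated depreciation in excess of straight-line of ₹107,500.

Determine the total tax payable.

Ordinary income tax:
  ₹63,000 × 16% = ₹10,080
  ₹155,000 × 27% = ₹41,850
  ₹275,800 × 33% = ₹91,014
  → ₹142,944

Alternative minimum tax:
  Adjusted income: ₹493,800 + ₹48,600 + ₹105,000 + ₹8,900 + ₹107,500 = ₹763,800
  Exemption: 20% × (₹763,800 − ₹282,000) = ₹96,360 ≥ ₹26,000, so the exemption is fully phased out
  Base: ₹763,800 − ₹0 = ₹763,800
  ₹763,800 × 23% = ₹175,674

₹175,674 > ₹142,944, so the alternative minimum tax is the binding amount.

₹175,674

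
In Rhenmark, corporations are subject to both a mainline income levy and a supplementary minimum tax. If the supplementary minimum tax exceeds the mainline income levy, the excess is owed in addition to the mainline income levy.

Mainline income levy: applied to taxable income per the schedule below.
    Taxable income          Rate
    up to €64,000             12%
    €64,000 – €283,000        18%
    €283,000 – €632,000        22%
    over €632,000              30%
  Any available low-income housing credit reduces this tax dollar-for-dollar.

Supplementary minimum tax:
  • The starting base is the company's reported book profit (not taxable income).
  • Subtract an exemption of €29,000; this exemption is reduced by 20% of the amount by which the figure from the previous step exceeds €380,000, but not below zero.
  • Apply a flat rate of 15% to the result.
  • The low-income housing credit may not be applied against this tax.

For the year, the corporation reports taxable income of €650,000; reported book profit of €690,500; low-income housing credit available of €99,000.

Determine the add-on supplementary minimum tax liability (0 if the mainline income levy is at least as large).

€73,295

Mainline income levy:
  €64,000 × 12% = €7,680
  €219,000 × 18% = €39,420
  €349,000 × 22% = €76,780
  €18,000 × 30% = €5,400
  → €129,280
  Less low-income housing credit €99,000 → €30,280

Supplementary minimum tax:
  Base (reported book profit): €690,500
  Exemption: 20% × (€690,500 − €380,000) = €62,100 ≥ €29,000, so the exemption is fully phased out
  Base: €690,500 − €0 = €690,500
  €690,500 × 15% = €103,575

Excess of supplementary minimum tax over mainline income levy: €103,575 − €30,280 = €73,295.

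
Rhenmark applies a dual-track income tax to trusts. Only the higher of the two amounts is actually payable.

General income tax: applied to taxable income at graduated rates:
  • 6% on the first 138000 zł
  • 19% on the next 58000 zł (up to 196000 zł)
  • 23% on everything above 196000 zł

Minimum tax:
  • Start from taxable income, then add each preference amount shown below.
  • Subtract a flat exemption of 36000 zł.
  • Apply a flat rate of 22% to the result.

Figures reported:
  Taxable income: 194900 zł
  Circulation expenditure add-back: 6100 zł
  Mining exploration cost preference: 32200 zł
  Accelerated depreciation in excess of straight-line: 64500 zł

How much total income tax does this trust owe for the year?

57574 zł

General income tax:
  138000 zł × 6% = 8280 zł
  56900 zł × 19% = 10811 zł
  → 19091 zł

Minimum tax:
  Adjusted income: 194900 zł + 6100 zł + 32200 zł + 64500 zł = 297700 zł
  Less exemption 36000 zł → base 261700 zł
  261700 zł × 22% = 57574 zł

57574 zł > 19091 zł, so the minimum tax is the binding amount.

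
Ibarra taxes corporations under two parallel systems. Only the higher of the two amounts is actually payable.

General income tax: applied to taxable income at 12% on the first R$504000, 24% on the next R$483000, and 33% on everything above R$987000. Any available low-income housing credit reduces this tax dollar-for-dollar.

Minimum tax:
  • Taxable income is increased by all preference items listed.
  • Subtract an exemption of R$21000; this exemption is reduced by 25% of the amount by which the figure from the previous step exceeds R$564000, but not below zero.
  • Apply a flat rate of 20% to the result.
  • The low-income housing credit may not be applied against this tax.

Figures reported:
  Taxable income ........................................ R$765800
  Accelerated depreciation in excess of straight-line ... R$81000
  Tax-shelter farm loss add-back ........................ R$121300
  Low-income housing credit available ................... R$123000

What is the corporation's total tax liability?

Minimum tax:
  Adjusted income: R$765800 + R$81000 + R$121300 = R$968100
  Exemption: 25% × (R$968100 − R$564000) = R$101025 ≥ R$21000, so the exemption is fully phased out
  Base: R$968100 − R$0 = R$968100
  R$968100 × 20% = R$193620

General income tax:
  R$504000 × 12% = R$60480
  R$261800 × 24% = R$62832
  → R$123312
  Less low-income housing credit R$123000 → R$312

R$193620 > R$312, so the minimum tax is the binding amount.

R$193620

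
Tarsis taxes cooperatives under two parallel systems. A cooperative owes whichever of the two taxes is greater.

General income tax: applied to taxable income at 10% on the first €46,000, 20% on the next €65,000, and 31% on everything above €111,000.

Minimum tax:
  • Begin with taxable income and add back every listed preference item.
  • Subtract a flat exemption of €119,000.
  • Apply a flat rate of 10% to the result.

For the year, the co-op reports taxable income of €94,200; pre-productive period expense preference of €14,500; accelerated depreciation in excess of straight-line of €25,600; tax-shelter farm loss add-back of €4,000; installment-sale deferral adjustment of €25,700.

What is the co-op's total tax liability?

€14,240

General income tax:
  €46,000 × 10% = €4,600
  €48,200 × 20% = €9,640
  → €14,240

Minimum tax:
  Adjusted income: €94,200 + €14,500 + €25,600 + €4,000 + €25,700 = €164,000
  Less exemption €119,000 → base €45,000
  €45,000 × 10% = €4,500

€14,240 > €4,500, so the general income tax governs.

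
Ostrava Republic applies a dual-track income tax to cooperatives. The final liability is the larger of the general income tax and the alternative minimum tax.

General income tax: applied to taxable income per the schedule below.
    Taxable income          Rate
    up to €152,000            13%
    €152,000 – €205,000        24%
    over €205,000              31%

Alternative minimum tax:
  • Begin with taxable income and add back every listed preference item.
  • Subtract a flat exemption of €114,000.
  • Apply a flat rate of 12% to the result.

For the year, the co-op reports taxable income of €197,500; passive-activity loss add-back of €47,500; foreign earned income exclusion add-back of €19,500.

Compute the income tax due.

€30,680

General income tax:
  €152,000 × 13% = €19,760
  €45,500 × 24% = €10,920
  → €30,680

Alternative minimum tax:
  Adjusted income: €197,500 + €47,500 + €19,500 = €264,500
  Less exemption €114,000 → base €150,500
  €150,500 × 12% = €18,060

€30,680 > €18,060, so the general income tax governs.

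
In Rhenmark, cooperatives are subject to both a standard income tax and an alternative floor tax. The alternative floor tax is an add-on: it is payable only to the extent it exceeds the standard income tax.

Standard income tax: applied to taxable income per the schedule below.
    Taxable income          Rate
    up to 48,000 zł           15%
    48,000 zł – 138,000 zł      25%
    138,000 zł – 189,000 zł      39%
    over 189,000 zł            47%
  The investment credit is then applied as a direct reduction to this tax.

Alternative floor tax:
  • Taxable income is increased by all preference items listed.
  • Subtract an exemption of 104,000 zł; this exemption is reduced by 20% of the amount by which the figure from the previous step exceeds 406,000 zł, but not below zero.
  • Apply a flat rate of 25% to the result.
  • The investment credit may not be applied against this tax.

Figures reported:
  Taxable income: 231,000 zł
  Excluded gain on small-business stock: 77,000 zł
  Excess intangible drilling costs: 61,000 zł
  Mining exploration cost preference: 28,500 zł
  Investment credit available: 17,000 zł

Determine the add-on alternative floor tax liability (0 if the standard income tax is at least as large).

21,045 zł

Standard income tax:
  48,000 zł × 15% = 7,200 zł
  90,000 zł × 25% = 22,500 zł
  51,000 zł × 39% = 19,890 zł
  42,000 zł × 47% = 19,740 zł
  → 69,330 zł
  Less investment credit 17,000 zł → 52,330 zł

Alternative floor tax:
  Adjusted income: 231,000 zł + 77,000 zł + 61,000 zł + 28,500 zł = 397,500 zł
  Exemption: 397,500 zł ≤ 406,000 zł, so full 104,000 zł applies
  Base: 397,500 zł − 104,000 zł = 293,500 zł
  293,500 zł × 25% = 73,375 zł

Excess of alternative floor tax over standard income tax: 73,375 zł − 52,330 zł = 21,045 zł.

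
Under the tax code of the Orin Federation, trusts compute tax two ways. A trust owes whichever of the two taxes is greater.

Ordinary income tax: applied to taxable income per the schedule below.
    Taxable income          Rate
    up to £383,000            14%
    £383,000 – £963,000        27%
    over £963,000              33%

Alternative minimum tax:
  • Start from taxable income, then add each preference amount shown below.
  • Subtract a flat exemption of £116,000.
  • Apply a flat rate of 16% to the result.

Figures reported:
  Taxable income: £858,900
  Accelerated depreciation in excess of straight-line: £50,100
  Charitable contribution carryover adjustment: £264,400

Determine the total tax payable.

£182,113

Alternative minimum tax:
  Adjusted income: £858,900 + £50,100 + £264,400 = £1,173,400
  Less exemption £116,000 → base £1,057,400
  £1,057,400 × 16% = £169,184

Ordinary income tax:
  £383,000 × 14% = £53,620
  £475,900 × 27% = £128,493
  → £182,113

£182,113 > £169,184, so the ordinary income tax governs.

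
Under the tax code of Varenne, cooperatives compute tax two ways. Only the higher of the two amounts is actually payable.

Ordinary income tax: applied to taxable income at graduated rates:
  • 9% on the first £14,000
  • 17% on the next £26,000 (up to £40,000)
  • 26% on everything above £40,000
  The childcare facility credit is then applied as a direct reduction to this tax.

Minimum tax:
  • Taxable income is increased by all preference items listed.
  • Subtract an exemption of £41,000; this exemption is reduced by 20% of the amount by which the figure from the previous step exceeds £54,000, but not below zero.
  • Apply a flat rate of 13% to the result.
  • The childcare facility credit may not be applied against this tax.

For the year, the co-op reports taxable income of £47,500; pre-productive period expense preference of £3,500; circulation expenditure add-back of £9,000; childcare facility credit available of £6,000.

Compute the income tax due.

Ordinary income tax:
  £14,000 × 9% = £1,260
  £26,000 × 17% = £4,420
  £7,500 × 26% = £1,950
  → £7,630
  Less childcare facility credit £6,000 → £1,630

Minimum tax:
  Adjusted income: £47,500 + £3,500 + £9,000 = £60,000
  Exemption: £41,000 − 20% × (£60,000 − £54,000) = £41,000 − £1,200 = £39,800
  Base: £60,000 − £39,800 = £20,200
  £20,200 × 13% = £2,626

£2,626 > £1,630, so the minimum tax is the binding amount.

£2,626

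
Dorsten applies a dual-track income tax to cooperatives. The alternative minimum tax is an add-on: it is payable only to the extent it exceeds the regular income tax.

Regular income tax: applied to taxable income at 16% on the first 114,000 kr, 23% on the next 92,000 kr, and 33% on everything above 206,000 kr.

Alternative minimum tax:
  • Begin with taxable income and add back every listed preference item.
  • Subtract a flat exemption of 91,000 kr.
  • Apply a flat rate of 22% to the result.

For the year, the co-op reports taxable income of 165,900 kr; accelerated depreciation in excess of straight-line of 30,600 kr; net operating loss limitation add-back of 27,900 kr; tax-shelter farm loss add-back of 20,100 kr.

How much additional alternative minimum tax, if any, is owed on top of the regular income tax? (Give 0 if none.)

Alternative minimum tax:
  Adjusted income: 165,900 kr + 30,600 kr + 27,900 kr + 20,100 kr = 244,500 kr
  Less exemption 91,000 kr → base 153,500 kr
  153,500 kr × 22% = 33,770 kr

Regular income tax:
  114,000 kr × 16% = 18,240 kr
  51,900 kr × 23% = 11,937 kr
  → 30,177 kr

Excess of alternative minimum tax over regular income tax: 33,770 kr − 30,177 kr = 3,593 kr.

3,593 kr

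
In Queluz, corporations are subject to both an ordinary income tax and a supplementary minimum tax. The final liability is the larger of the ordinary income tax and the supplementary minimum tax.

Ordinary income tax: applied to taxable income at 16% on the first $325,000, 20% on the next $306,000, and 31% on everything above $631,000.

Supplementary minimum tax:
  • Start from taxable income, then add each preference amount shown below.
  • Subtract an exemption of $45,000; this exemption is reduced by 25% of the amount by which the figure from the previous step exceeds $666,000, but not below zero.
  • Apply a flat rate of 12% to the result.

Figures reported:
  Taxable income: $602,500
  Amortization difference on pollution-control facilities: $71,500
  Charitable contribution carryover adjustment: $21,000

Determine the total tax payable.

Supplementary minimum tax:
  Adjusted income: $602,500 + $71,500 + $21,000 = $695,000
  Exemption: $45,000 − 25% × ($695,000 − $666,000) = $45,000 − $7,250 = $37,750
  Base: $695,000 − $37,750 = $657,250
  $657,250 × 12% = $78,870

Ordinary income tax:
  $325,000 × 16% = $52,000
  $277,500 × 20% = $55,500
  → $107,500

$107,500 > $78,870, so the ordinary income tax governs.

$107,500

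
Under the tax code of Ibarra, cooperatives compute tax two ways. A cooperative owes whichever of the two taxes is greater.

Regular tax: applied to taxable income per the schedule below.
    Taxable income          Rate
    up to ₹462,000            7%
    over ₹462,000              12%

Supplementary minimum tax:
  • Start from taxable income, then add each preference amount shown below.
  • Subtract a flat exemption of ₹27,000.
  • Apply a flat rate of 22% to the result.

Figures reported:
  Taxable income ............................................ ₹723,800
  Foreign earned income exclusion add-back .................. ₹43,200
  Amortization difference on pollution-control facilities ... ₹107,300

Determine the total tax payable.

Regular tax:
  ₹462,000 × 7% = ₹32,340
  ₹261,800 × 12% = ₹31,416
  → ₹63,756

Supplementary minimum tax:
  Adjusted income: ₹723,800 + ₹43,200 + ₹107,300 = ₹874,300
  Less exemption ₹27,000 → base ₹847,300
  ₹847,300 × 22% = ₹186,406

₹186,406 > ₹63,756, so the supplementary minimum tax is the binding amount.

₹186,406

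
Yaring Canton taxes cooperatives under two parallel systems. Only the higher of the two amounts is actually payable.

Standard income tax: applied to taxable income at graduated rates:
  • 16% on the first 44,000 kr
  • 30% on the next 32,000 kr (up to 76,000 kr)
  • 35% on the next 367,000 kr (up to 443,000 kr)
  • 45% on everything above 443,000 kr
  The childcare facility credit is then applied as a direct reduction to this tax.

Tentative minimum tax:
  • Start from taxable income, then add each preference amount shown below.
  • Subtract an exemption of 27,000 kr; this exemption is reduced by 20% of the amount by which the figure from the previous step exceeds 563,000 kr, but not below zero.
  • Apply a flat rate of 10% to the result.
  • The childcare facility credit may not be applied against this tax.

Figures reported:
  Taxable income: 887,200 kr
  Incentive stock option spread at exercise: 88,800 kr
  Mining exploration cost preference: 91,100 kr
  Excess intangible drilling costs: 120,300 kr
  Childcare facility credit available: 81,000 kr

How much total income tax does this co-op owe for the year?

263,980 kr

Standard income tax:
  44,000 kr × 16% = 7,040 kr
  32,000 kr × 30% = 9,600 kr
  367,000 kr × 35% = 128,450 kr
  444,200 kr × 45% = 199,890 kr
  → 344,980 kr
  Less childcare facility credit 81,000 kr → 263,980 kr

Tentative minimum tax:
  Adjusted income: 887,200 kr + 88,800 kr + 91,100 kr + 120,300 kr = 1,187,400 kr
  Exemption: 20% × (1,187,400 kr − 563,000 kr) = 124,880 kr ≥ 27,000 kr, so the exemption is fully phased out
  Base: 1,187,400 kr − 0 kr = 1,187,400 kr
  1,187,400 kr × 10% = 118,740 kr

263,980 kr > 118,740 kr, so the standard income tax governs.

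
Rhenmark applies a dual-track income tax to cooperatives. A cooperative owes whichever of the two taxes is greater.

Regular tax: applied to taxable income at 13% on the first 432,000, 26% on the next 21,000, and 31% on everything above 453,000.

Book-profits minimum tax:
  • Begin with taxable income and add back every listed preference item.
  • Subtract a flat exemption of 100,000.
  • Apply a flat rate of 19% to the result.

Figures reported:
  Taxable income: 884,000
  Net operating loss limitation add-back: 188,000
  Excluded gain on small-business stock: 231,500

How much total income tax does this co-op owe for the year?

Book-profits minimum tax:
  Adjusted income: 884,000 + 188,000 + 231,500 = 1,303,500
  Less exemption 100,000 → base 1,203,500
  1,203,500 × 19% = 228,665

Regular tax:
  432,000 × 13% = 56,160
  21,000 × 26% = 5,460
  431,000 × 31% = 133,610
  → 195,230

228,665 > 195,230, so the book-profits minimum tax is the binding amount.

228,665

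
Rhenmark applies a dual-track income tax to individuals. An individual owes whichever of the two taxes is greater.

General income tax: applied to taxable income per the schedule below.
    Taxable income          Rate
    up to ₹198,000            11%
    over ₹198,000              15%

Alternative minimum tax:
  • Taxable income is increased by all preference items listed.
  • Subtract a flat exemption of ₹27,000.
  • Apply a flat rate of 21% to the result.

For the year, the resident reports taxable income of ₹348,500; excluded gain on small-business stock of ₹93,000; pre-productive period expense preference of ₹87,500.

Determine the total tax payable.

₹105,420

General income tax:
  ₹198,000 × 11% = ₹21,780
  ₹150,500 × 15% = ₹22,575
  → ₹44,355

Alternative minimum tax:
  Adjusted income: ₹348,500 + ₹93,000 + ₹87,500 = ₹529,000
  Less exemption ₹27,000 → base ₹502,000
  ₹502,000 × 21% = ₹105,420

₹105,420 > ₹44,355, so the alternative minimum tax is the binding amount.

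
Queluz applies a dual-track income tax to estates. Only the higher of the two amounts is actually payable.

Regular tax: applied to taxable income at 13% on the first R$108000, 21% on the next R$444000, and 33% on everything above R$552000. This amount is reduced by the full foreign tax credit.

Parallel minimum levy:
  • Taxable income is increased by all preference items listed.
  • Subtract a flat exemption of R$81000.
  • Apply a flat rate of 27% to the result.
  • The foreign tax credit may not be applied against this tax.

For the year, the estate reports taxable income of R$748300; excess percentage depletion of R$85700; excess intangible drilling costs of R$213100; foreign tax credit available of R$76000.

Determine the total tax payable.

R$260847

Regular tax:
  R$108000 × 13% = R$14040
  R$444000 × 21% = R$93240
  R$196300 × 33% = R$64779
  → R$172059
  Less foreign tax credit R$76000 → R$96059

Parallel minimum levy:
  Adjusted income: R$748300 + R$85700 + R$213100 = R$1047100
  Less exemption R$81000 → base R$966100
  R$966100 × 27% = R$260847

R$260847 > R$96059, so the parallel minimum levy is the binding amount.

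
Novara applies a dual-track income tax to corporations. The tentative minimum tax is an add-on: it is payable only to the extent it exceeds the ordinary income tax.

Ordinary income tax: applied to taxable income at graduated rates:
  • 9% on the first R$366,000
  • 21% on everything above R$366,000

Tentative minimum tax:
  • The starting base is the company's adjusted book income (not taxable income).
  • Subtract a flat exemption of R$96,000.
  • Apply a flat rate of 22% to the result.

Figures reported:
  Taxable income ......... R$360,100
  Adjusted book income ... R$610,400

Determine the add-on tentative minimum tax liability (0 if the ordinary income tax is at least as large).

Ordinary income tax:
  R$360,100 × 9% = R$32,409

Tentative minimum tax:
  Base (adjusted book income): R$610,400
  Less exemption R$96,000 → base R$514,400
  R$514,400 × 22% = R$113,168

Excess of tentative minimum tax over ordinary income tax: R$113,168 − R$32,409 = R$80,759.

R$80,759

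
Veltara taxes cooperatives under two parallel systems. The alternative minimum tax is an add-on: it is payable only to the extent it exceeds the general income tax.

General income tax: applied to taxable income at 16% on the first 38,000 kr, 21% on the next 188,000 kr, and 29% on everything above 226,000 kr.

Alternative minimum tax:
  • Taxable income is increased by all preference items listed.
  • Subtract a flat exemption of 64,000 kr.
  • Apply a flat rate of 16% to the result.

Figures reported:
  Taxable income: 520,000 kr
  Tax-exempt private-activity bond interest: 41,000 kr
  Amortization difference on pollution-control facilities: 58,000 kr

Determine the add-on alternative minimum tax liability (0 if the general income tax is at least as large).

Alternative minimum tax:
  Adjusted income: 520,000 kr + 41,000 kr + 58,000 kr = 619,000 kr
  Less exemption 64,000 kr → base 555,000 kr
  555,000 kr × 16% = 88,800 kr

General income tax:
  38,000 kr × 16% = 6,080 kr
  188,000 kr × 21% = 39,480 kr
  294,000 kr × 29% = 85,260 kr
  → 130,820 kr

88,800 kr ≤ 130,820 kr, so no add-on is due.

0 kr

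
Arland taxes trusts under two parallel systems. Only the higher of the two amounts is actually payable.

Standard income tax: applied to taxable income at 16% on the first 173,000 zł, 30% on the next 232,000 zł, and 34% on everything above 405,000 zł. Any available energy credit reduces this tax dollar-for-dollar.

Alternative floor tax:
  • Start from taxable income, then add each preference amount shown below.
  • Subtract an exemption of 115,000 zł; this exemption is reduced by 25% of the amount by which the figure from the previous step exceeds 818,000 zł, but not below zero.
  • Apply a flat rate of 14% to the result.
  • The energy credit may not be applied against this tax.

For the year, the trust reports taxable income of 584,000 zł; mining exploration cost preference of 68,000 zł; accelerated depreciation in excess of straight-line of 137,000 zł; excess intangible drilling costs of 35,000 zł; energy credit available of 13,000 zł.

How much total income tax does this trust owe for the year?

Standard income tax:
  173,000 zł × 16% = 27,680 zł
  232,000 zł × 30% = 69,600 zł
  179,000 zł × 34% = 60,860 zł
  → 158,140 zł
  Less energy credit 13,000 zł → 145,140 zł

Alternative floor tax:
  Adjusted income: 584,000 zł + 68,000 zł + 137,000 zł + 35,000 zł = 824,000 zł
  Exemption: 115,000 zł − 25% × (824,000 zł − 818,000 zł) = 115,000 zł − 1,500 zł = 113,500 zł
  Base: 824,000 zł − 113,500 zł = 710,500 zł
  710,500 zł × 14% = 99,470 zł

145,140 zł > 99,470 zł, so the standard income tax governs.

145,140 zł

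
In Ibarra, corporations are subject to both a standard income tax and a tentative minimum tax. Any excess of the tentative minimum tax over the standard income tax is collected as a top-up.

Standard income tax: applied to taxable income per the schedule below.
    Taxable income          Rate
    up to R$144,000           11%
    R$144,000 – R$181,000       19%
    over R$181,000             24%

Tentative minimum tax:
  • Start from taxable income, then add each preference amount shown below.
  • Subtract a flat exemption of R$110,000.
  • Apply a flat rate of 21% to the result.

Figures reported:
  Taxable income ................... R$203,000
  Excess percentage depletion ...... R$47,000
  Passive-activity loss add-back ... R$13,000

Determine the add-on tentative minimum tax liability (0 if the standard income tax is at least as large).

R$3,980

Standard income tax:
  R$144,000 × 11% = R$15,840
  R$37,000 × 19% = R$7,030
  R$22,000 × 24% = R$5,280
  → R$28,150

Tentative minimum tax:
  Adjusted income: R$203,000 + R$47,000 + R$13,000 = R$263,000
  Less exemption R$110,000 → base R$153,000
  R$153,000 × 21% = R$32,130

Excess of tentative minimum tax over standard income tax: R$32,130 − R$28,150 = R$3,980.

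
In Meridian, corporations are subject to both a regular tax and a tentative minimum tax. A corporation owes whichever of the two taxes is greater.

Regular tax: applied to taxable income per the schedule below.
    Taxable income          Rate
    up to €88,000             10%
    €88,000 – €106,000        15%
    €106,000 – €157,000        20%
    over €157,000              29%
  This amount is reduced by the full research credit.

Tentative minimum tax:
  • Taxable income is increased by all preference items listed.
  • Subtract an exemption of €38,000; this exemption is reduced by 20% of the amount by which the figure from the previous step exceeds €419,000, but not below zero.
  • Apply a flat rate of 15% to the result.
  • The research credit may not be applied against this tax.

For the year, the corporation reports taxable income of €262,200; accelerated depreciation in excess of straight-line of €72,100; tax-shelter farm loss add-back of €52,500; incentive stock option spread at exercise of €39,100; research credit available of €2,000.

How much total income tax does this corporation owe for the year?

Tentative minimum tax:
  Adjusted income: €262,200 + €72,100 + €52,500 + €39,100 = €425,900
  Exemption: €38,000 − 20% × (€425,900 − €419,000) = €38,000 − €1,380 = €36,620
  Base: €425,900 − €36,620 = €389,280
  €389,280 × 15% = €58,392

Regular tax:
  €88,000 × 10% = €8,800
  €18,000 × 15% = €2,700
  €51,000 × 20% = €10,200
  €105,200 × 29% = €30,508
  → €52,208
  Less research credit €2,000 → €50,208

€58,392 > €50,208, so the tentative minimum tax is the binding amount.

€58,392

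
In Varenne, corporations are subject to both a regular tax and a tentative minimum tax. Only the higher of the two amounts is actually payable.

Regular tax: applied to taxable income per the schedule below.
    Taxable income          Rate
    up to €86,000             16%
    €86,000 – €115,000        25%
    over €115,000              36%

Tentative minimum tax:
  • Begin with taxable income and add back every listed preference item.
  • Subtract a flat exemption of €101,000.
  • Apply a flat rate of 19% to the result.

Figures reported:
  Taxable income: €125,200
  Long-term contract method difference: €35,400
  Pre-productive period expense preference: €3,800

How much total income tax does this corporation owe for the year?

Regular tax:
  €86,000 × 16% = €13,760
  €29,000 × 25% = €7,250
  €10,200 × 36% = €3,672
  → €24,682

Tentative minimum tax:
  Adjusted income: €125,200 + €35,400 + €3,800 = €164,400
  Less exemption €101,000 → base €63,400
  €63,400 × 19% = €12,046

€24,682 > €12,046, so the regular tax governs.

€24,682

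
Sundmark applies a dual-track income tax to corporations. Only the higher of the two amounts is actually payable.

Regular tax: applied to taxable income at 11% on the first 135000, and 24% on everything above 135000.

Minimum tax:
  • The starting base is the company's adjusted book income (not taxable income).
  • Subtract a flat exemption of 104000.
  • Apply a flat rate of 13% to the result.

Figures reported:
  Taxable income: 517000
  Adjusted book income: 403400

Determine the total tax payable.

106530

Minimum tax:
  Base (adjusted book income): 403400
  Less exemption 104000 → base 299400
  299400 × 13% = 38922

Regular tax:
  135000 × 11% = 14850
  382000 × 24% = 91680
  → 106530

106530 > 38922, so the regular tax governs.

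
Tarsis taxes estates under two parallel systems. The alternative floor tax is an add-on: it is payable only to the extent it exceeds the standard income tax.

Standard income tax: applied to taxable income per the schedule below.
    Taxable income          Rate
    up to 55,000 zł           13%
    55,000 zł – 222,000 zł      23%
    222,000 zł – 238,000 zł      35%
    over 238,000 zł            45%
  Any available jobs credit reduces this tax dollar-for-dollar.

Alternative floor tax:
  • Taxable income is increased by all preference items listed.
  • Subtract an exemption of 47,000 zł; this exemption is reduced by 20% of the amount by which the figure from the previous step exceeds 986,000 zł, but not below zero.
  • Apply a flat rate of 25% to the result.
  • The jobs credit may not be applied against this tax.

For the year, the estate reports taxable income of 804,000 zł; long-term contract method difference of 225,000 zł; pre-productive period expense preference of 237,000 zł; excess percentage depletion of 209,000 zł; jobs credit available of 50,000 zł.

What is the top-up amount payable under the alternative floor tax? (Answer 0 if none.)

112,890 zł

Alternative floor tax:
  Adjusted income: 804,000 zł + 225,000 zł + 237,000 zł + 209,000 zł = 1,475,000 zł
  Exemption: 20% × (1,475,000 zł − 986,000 zł) = 97,800 zł ≥ 47,000 zł, so the exemption is fully phased out
  Base: 1,475,000 zł − 0 zł = 1,475,000 zł
  1,475,000 zł × 25% = 368,750 zł

Standard income tax:
  55,000 zł × 13% = 7,150 zł
  167,000 zł × 23% = 38,410 zł
  16,000 zł × 35% = 5,600 zł
  566,000 zł × 45% = 254,700 zł
  → 305,860 zł
  Less jobs credit 50,000 zł → 255,860 zł

Excess of alternative floor tax over standard income tax: 368,750 zł − 255,860 zł = 112,890 zł.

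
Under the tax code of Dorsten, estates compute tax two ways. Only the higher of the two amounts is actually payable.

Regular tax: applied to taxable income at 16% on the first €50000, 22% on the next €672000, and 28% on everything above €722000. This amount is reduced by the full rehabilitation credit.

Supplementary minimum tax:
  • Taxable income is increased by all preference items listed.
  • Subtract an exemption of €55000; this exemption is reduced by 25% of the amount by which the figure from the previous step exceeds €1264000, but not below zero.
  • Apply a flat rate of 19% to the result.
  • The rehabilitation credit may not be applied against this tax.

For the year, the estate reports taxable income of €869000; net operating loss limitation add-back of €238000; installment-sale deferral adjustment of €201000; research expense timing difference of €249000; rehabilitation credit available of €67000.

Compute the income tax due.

Supplementary minimum tax:
  Adjusted income: €869000 + €238000 + €201000 + €249000 = €1557000
  Exemption: 25% × (€1557000 − €1264000) = €73250 ≥ €55000, so the exemption is fully phased out
  Base: €1557000 − €0 = €1557000
  €1557000 × 19% = €295830

Regular tax:
  €50000 × 16% = €8000
  €672000 × 22% = €147840
  €147000 × 28% = €41160
  → €197000
  Less rehabilitation credit €67000 → €130000

€295830 > €130000, so the supplementary minimum tax is the binding amount.

€295830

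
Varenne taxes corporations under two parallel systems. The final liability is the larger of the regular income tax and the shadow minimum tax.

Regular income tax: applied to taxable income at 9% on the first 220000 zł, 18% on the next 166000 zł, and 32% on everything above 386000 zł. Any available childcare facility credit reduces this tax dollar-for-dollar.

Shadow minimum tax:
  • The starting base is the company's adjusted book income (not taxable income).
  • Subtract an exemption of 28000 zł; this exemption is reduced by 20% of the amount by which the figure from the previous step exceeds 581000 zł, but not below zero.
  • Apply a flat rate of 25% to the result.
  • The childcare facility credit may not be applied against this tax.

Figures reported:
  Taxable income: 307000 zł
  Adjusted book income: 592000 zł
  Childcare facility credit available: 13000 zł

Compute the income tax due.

Shadow minimum tax:
  Base (adjusted book income): 592000 zł
  Exemption: 28000 zł − 20% × (592000 zł − 581000 zł) = 28000 zł − 2200 zł = 25800 zł
  Base: 592000 zł − 25800 zł = 566200 zł
  566200 zł × 25% = 141550 zł

Regular income tax:
  220000 zł × 9% = 19800 zł
  87000 zł × 18% = 15660 zł
  → 35460 zł
  Less childcare facility credit 13000 zł → 22460 zł

141550 zł > 22460 zł, so the shadow minimum tax is the binding amount.

141550 zł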